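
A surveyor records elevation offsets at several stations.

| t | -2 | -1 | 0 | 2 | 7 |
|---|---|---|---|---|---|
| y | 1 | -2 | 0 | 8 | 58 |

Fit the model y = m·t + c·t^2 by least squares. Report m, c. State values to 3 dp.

The normal equations are: 58·m + 342·c = 422;  342·m + 2434·c = 2876.
(Σt·t = 58, Σt·t^2 = 342, Σt^2·t^2 = 2434, Σt·y = 422, Σt^2·y = 2876.)
Eliminating c: 2434·(row 1) − 342·(row 2) gives 24208·m = 2434·422 − 342·2876 = 43556, so m = 10889/6052.
Then c = (2876 − 342·(10889/6052))/2434 = 5621/6052.

m = 1.799, c = 0.929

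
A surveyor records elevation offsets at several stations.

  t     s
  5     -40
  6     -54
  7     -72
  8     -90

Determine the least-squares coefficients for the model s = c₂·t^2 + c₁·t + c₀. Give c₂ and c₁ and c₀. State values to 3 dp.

c₂ = -1.000, c₁ = -3.800, c₀ = 4.200

Entries of MᵀM: Σt^2·t^2 = 8418, Σt^2·t = 1196, Σt^2 = 174, Σt·t = 174, Σt = 26, Σ1 = 4.
Moment sums: Σt^2·s = -12232, Σt·s = -1748, Σs = -256.
Solving the 3×3 system (Gaussian elimination) gives c₂ = -1, c₁ = -19/5, c₀ = 21/5.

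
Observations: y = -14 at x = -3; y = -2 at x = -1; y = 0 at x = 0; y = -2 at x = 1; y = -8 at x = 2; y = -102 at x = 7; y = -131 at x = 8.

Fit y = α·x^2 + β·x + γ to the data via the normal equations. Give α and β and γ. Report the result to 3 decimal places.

α = -1.956, β = -0.835, γ = 0.437

Forming MᵀM = [[6596, 836, 128]; [836, 128, 14]; [128, 14, 7]] and Mᵀy = [-13544, -1736, -259]ᵀ gives MᵀM·[α, β, γ]ᵀ = Mᵀy.
Row-reducing yields α = -10171/5200, β = -21721/26000, γ = 437/1000.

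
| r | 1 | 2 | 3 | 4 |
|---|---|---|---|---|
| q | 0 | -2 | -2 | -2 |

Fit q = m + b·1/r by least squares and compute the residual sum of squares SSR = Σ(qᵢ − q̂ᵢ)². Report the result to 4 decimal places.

SSR = 0.2872

Forming MᵀM = [[4, 25/12]; [25/12, 205/144]] and Mᵀq = [-6, -13/6]ᵀ gives MᵀM·[m, b]ᵀ = Mᵀq.
Eliminating b: (205/144)·(row 1) − (25/12)·(row 2) gives (65/48)·m = (205/144)·(-6) − (25/12)·(-13/6) = -145/36, so m = -116/39.
Then b = ((-13/6) − (25/12)·(-116/39))/(205/144) = 184/65.
Residuals: 28/195, -86/195, 2/65, 4/15; SSR = 56/195.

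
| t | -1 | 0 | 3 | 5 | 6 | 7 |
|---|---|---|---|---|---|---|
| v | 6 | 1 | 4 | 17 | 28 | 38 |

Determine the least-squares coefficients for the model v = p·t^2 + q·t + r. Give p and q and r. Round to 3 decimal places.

p = 1.122, q = -2.550, r = 1.737

From the data, Σt^2·t^2 = 4404, Σt^2·t = 710, Σt^2 = 120, Σt·t = 120, Σt = 20, Σ1 = 6.
Right-hand side: Σt^2·v = 3337, Σt·v = 525, Σv = 94.
Solving the 3×3 system (Gaussian elimination) gives p = 1209/1078, q = -2749/1078, r = 936/539.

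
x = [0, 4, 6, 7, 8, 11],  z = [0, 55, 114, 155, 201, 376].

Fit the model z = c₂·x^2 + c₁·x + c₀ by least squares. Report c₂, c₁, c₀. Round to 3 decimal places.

From the data, Σx^2·x^2 = 22690, Σx^2·x = 2466, Σx^2 = 286, Σx·x = 286, Σx = 36, Σ1 = 6.
Moment sums: Σx^2·z = 70939, Σx·z = 7733, Σz = 901.
Solving the 3×3 system (Gaussian elimination) gives c₂ = 3779/1262, c₁ = 3658/3155, c₀ = 1497/3155.

c₂ = 2.994, c₁ = 1.159, c₀ = 0.474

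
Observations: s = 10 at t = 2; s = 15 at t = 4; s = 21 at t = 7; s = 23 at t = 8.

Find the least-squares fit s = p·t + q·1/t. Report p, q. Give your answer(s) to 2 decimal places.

p = 2.79, q = 9.92

The normal system XᵀX·[p, q]ᵀ = Xᵀs is [[133, 4]; [4, 1093/3136]]·[p, q]ᵀ = [411, 117/8]ᵀ.
Δ = 133·(1093/3136) − 4² = 13599/448.
p = (411·(1093/3136) − 4·(117/8))/(13599/448) = 88589/31731; q = (133·(117/8) − 4·411)/(13599/448) = 44968/4533.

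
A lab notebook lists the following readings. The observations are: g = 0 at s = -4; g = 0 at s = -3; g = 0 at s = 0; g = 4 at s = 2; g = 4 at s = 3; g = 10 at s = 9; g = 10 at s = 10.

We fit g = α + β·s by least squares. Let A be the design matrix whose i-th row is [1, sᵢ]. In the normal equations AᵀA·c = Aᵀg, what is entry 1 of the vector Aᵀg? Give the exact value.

Entry 1 ↔ basis 1, so (Aᵀg)_{1} = Σᵢ gᵢ = (1)·(0) + (1)·(0) + (1)·(0) + (1)·(4) + (1)·(4) + (1)·(10) + (1)·(10) = 28.

28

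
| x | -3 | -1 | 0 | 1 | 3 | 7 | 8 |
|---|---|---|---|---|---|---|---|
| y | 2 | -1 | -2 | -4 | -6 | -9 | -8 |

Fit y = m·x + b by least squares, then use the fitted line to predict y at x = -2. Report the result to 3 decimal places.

ŷ = -0.139

The normal system AᵀA·[m, b]ᵀ = Aᵀy is [[133, 15]; [15, 7]]·[m, b]ᵀ = [-154, -28]ᵀ.
Eliminating b: 7·(row 1) − 15·(row 2) gives 706·m = 7·(-154) − 15·(-28) = -658, so m = -329/353.
Then b = ((-28) − 15·(-329/353))/7 = -707/353.
At x = -2: ŷ = (-329/353)·(-2) + (-707/353)·(1) = -49/353.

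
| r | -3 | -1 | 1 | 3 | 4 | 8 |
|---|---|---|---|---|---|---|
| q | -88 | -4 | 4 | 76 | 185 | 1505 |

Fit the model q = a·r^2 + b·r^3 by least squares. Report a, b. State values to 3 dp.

Entries of MᵀM: Σr^2·r^2 = 4516, Σr^2·r^3 = 33792, Σr^3·r^3 = 267700.
Right-hand side: Σr^2·q = 99172, Σr^3·q = 786836.
Δ = 4516·267700 − 33792² = 67033936.
a = (99172·267700 − 33792·786836)/67033936 = -2526107/4189621; b = (4516·786836 − 33792·99172)/67033936 = 12633197/4189621.

a = -0.603, b = 3.015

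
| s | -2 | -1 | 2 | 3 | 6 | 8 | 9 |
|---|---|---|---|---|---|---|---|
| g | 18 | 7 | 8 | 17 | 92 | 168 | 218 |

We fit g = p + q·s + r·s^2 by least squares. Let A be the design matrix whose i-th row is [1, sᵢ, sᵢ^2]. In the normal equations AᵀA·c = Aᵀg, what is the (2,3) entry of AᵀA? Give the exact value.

1483

Row 2 ↔ basis s, column 3 ↔ basis s^2, so (AᵀA)_{2,3} = Σᵢ (s)·(s^2) = (-2)·(4) + (-1)·(1) + (2)·(4) + (3)·(9) + (6)·(36) + (8)·(64) + (9)·(81) = 1483.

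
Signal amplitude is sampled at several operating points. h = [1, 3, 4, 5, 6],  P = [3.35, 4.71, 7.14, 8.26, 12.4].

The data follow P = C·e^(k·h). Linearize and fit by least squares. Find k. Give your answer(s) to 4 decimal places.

Taking logs, ln P = k·h + ln C, so regress ln P on h.
AᵀA = [[87.0000, 19.0000]; [19.0000, 5]], rhs = [39.3842, 9.3535]ᵀ  (here Σh = 19.0000, Σ(h)² = 87.0000, Σln P = 9.3535, Σh·ln P = 39.3842).
Slope k = (n·Σh·ln P − Σh·Σln P)/(n·Σ(h)² − (Σh)²) = (5·39.3842 − 19.0000·9.3535)/74.0000 = 0.25952; ln C = (Σln P − k·Σh)/n = 0.88451.

k = 0.2595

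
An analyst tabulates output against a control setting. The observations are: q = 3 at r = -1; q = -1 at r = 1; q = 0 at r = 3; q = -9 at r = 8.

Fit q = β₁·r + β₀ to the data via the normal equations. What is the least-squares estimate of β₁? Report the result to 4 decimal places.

Entries of MᵀM: Σr·r = 75, Σr = 11, Σ1 = 4.
Moment sums: Σr·q = -76, Σq = -7.
So MᵀM·[β₁, β₀]ᵀ = Mᵀq: [[75, 11]; [11, 4]]·[β₁, β₀]ᵀ = [-76, -7]ᵀ.
Eliminating β₀: 4·(row 1) − 11·(row 2) gives 179·β₁ = 4·(-76) − 11·(-7) = -227, so β₁ = -227/179.
Then β₀ = ((-7) − 11·(-227/179))/4 = 311/179.

β₁ = -1.2682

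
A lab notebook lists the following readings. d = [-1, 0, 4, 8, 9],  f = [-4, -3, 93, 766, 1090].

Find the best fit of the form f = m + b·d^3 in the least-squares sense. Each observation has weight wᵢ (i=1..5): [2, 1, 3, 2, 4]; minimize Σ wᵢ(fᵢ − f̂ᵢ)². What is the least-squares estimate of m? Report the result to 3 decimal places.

m = -2.701

The normal equations are: 12·m + 4130·b = 6160;  4130·m + 2662342·b = 3980688.
(Σwᵢ·1 = 12, Σwᵢ·d^3 = 4130, Σwᵢ·d^3·d^3 = 2662342, Σwᵢ·f = 6160, Σwᵢ·d^3·f = 3980688.)
Eliminating b: 2662342·(row 1) − 4130·(row 2) gives 14891204·m = 2662342·6160 − 4130·3980688 = -40214720, so m = -10053680/3722801.
Then b = (3980688 − 4130·(-10053680/3722801))/2662342 = 5581864/3722801.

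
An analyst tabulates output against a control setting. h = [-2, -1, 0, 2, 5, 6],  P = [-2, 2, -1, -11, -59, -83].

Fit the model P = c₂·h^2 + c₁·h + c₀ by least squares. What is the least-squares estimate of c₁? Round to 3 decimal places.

Normal-equation sums: Σh^2·h^2 = 1954, Σh^2·h = 340, Σh^2 = 70, Σh·h = 70, Σh = 10, Σ1 = 6.
For MᵀP: Σh^2·P = -4513, Σh·P = -813, ΣP = -154.
Solving the 3×3 system (Gaussian elimination) gives c₂ = -6187/3234, c₁ = -39133/16170, c₀ = 370/539.

c₁ = -2.420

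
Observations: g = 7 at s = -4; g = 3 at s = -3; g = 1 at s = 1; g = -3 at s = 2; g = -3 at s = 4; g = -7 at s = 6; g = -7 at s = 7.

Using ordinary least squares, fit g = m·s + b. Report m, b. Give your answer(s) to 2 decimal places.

Normal-equation sums: Σs·s = 131, Σs = 13, Σ1 = 7.
Right-hand side: Σs·g = -145, Σg = -9.
Δ = 131·7 − 13² = 748.
m = ((-145)·7 − 13·(-9))/748 = -449/374; b = (131·(-9) − 13·(-145))/748 = 353/374.

m = -1.20, b = 0.94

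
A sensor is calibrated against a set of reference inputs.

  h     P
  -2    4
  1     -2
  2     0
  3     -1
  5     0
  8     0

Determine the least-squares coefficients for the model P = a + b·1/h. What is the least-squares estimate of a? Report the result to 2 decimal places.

a = 1.22

The normal equations are: 6·a + (199/120)·b = 1;  (199/120)·a + (24001/14400)·b = -13/3.
(Σ1 = 6, Σ1/h = 199/120, Σ1/h·1/h = 24001/14400, ΣP = 1, Σ1/h·P = -13/3.)
det = 6·(24001/14400) − (199/120)² = 20881/2880.
a = (1·(24001/14400) − (199/120)·(-13/3))/(20881/2880) = 127481/104405; b = (6·(-13/3) − (199/120)·1)/(20881/2880) = -79656/20881.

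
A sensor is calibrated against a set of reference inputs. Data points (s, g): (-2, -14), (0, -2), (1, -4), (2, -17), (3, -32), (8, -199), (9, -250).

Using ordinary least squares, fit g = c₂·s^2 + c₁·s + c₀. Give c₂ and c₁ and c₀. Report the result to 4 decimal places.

c₂ = -2.9916, c₁ = -0.6055, c₀ = -2.5219

The normal equations are: 10771·c₂ + 1269·c₁ + 163·c₀ = -33402;  1269·c₂ + 163·c₁ + 21·c₀ = -3948;  163·c₂ + 21·c₁ + 7·c₀ = -518.
Solving the 3×3 system (Gaussian elimination) gives c₂ = -46669/15600, c₁ = -1211/2000, c₀ = -49177/19500.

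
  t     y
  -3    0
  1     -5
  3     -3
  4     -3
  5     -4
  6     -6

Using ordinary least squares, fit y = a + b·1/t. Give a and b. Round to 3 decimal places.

a = -2.650, b = -3.154

From the data, Σ1 = 6, Σ1/t = 97/60, Σ1/t·1/t = 541/400.
For Xᵀy: Σy = -21, Σ1/t·y = -171/20.
XᵀX·[a, b]ᵀ = Xᵀy becomes [[6, 97/60]; [97/60, 541/400]]·[a, b]ᵀ = [-21, -171/20]ᵀ.
Eliminating b: (541/400)·(row 1) − (97/60)·(row 2) gives (3961/720)·a = (541/400)·(-21) − (97/60)·(-171/20) = -729/50, so a = -52488/19805.
Then b = ((-171/20) − (97/60)·(-52488/19805))/(541/400) = -12492/3961.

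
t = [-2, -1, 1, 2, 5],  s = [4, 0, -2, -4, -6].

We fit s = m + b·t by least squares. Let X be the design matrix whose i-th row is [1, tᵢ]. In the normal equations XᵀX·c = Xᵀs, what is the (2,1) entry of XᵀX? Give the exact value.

Row 2 ↔ basis t, column 1 ↔ basis 1, so (XᵀX)_{2,1} = Σᵢ t = (-2)·(1) + (-1)·(1) + (1)·(1) + (2)·(1) + (5)·(1) = 5.

5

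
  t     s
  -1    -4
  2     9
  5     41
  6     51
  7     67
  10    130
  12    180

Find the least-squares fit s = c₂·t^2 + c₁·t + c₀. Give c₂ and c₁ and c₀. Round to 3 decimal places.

Sums needed: Σt^2·t^2 = 35075, Σt^2·t = 3419, Σt^2 = 359, Σt·t = 359, Σt = 41, Σ1 = 7.
For Mᵀs: Σt^2·s = 45096, Σt·s = 4462, Σs = 474.
MᵀM·[c₂, c₁, c₀]ᵀ = Mᵀs becomes [[35075, 3419, 359]; [3419, 359, 41]; [359, 41, 7]]·[c₂, c₁, c₀]ᵀ = [45096, 4462, 474]ᵀ.
Inverting the 3×3 Gram matrix, [c₂, c₁, c₀]ᵀ = [332/327, 961/327, -171/109]ᵀ.

c₂ = 1.015, c₁ = 2.939, c₀ = -1.569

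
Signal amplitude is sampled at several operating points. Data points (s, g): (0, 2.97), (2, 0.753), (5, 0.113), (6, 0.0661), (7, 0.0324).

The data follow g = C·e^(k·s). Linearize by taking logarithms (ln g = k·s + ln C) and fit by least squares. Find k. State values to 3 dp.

k = -0.638

Let Y = ln g. Fitting Y = k·s + ln C by least squares:
Σs = 20.0000, Σ(s)² = 114.0000, Σln g = -7.5217, Σs·ln g = -51.7759.
Equations: 114.0000·k + 20.0000·ln C = -51.7759;  20.0000·k + 5·ln C = -7.5217.
Slope k = (n·Σs·ln g − Σs·Σln g)/(n·Σ(s)² − (Σs)²) = (5·-51.7759 − 20.0000·-7.5217)/170.0000 = -0.63792; ln C = (Σln g − k·Σs)/n = 1.04733.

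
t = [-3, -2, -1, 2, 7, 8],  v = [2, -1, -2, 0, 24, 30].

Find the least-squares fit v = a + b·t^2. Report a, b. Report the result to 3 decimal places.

Forming MᵀM = [[6, 131]; [131, 6611]] and Mᵀv = [53, 3108]ᵀ gives MᵀM·[a, b]ᵀ = Mᵀv.
det = 6·6611 − 131² = 22505.
a = (53·6611 − 131·3108)/22505 = -11353/4501; b = (6·3108 − 131·53)/22505 = 2341/4501.

a = -2.522, b = 0.520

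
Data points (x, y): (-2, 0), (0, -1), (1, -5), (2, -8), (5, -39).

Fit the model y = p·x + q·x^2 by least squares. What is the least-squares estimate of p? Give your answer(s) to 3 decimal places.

p = -2.250

With design matrix M, MᵀM = [[34, 126]; [126, 658]] and Mᵀy = [-216, -1012]ᵀ.
Eliminating q: 658·(row 1) − 126·(row 2) gives 6496·p = 658·(-216) − 126·(-1012) = -14616, so p = -9/4.
Then q = ((-1012) − 126·(-9/4))/658 = -31/28.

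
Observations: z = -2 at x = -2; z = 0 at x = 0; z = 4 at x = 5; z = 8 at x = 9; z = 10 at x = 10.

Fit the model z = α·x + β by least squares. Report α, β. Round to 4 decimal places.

The normal system AᵀA·[α, β]ᵀ = Aᵀz is [[210, 22]; [22, 5]]·[α, β]ᵀ = [196, 20]ᵀ.
Determinant 210·5 − 22² = 566.
α = (196·5 − 22·20)/566 = 270/283; β = (210·20 − 22·196)/566 = -56/283.

α = 0.9541, β = -0.1979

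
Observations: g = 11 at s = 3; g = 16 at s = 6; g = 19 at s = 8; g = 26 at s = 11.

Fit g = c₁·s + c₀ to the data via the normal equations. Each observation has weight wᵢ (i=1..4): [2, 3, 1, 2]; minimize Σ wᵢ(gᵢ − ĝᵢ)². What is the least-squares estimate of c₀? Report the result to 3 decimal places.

Forming XᵀWX = [[432, 54]; [54, 8]] and XᵀWg = [1078, 141]ᵀ gives XᵀWX·[c₁, c₀]ᵀ = XᵀWg.
Δ = 432·8 − 54² = 540.
c₁ = (1078·8 − 54·141)/540 = 101/54; c₀ = (432·141 − 54·1078)/540 = 5.

c₀ = 5.000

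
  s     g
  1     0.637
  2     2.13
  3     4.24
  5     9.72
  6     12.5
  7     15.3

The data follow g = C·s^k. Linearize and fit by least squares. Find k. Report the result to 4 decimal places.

With ln gᵢ as the transformed response and ln sᵢ as the regressor:
Σln s = 7.1389, Σ(ln s)² = 11.2747, Σln g = 9.2775, Σln s·ln g = 15.6049.
Normal system: [[11.2747, 7.1389]; [7.1389, 6]]·[k, ln C]ᵀ = [15.6049, 9.2775]ᵀ.
Δ = 11.2747·6 − (7.1389)² = 16.6845; k = (15.6049·6 − 7.1389·9.2775)/16.6845 = 1.64218, ln C = (11.2747·9.2775 − 7.1389·15.6049)/16.6845 = -0.40764.

k = 1.6422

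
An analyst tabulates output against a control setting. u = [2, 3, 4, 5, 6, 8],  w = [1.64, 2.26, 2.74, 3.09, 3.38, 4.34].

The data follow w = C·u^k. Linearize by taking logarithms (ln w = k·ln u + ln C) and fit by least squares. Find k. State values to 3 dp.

Linearized form: ln w = k·ln u + ln C. From the 6 transformed points,
Over the data: Σln u = 8.6587, Σ(ln u)² = 13.7340, Σln w = 6.1319, Σln u·ln w = 9.6862.
Normal system: [[13.7340, 8.6587]; [8.6587, 6]]·[k, ln C]ᵀ = [9.6862, 6.1319]ᵀ.
Slope k = (n·Σln u·ln w − Σln u·Σln w)/(n·Σ(ln u)² − (Σln u)²) = (6·9.6862 − 8.6587·6.1319)/7.4309 = 0.67592; ln C = (Σln w − k·Σln u)/n = 0.04656.

k = 0.676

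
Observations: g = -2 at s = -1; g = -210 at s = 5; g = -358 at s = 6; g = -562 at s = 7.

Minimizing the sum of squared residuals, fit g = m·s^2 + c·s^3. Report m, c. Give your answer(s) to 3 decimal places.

m = -0.801, c = -1.524

XᵀX·[m, c]ᵀ = Xᵀg reads: 4323·m + 27707·c = -45678;  27707·m + 179931·c = -296342.
(Σs^2·s^2 = 4323, Σs^2·s^3 = 27707, Σs^3·s^3 = 179931, Σs^2·g = -45678, Σs^3·g = -296342.)
Determinant 4323·179931 − 27707² = 10163864.
m = ((-45678)·179931 − 27707·(-296342))/10163864 = -1017553/1270483; c = (4323·(-296342) − 27707·(-45678))/10163864 = -1935765/1270483.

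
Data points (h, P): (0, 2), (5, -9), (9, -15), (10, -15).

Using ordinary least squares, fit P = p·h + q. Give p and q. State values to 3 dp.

p = -1.742, q = 1.202

Entries of XᵀX: Σh·h = 206, Σh = 24, Σ1 = 4.
Moment sums: Σh·P = -330, ΣP = -37.
XᵀX·[p, q]ᵀ = XᵀP becomes [[206, 24]; [24, 4]]·[p, q]ᵀ = [-330, -37]ᵀ.
Determinant 206·4 − 24² = 248.
p = ((-330)·4 − 24·(-37))/248 = -54/31; q = (206·(-37) − 24·(-330))/248 = 149/124.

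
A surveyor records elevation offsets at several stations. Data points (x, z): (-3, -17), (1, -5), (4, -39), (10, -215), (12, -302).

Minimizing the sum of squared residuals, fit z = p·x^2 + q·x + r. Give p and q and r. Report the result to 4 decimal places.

p = -1.9840, q = -1.2475, r = -2.4757

With design matrix A, AᵀA = [[31074, 2766, 270]; [2766, 270, 24]; [270, 24, 5]] and Aᵀz = [-65770, -5884, -578]ᵀ.
Inverting the 3×3 Gram matrix, [p, q, r]ᵀ = [-324361/163488, -203951/163488, -67459/27248]ᵀ.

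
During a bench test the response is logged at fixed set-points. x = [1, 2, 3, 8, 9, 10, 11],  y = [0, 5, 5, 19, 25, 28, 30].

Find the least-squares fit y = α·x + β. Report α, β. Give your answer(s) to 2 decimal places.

α = 2.98, β = -2.72

With design matrix M, MᵀM = [[380, 44]; [44, 7]] and Mᵀy = [1012, 112]ᵀ.
Eliminating β: 7·(row 1) − 44·(row 2) gives 724·α = 7·1012 − 44·112 = 2156, so α = 539/181.
Then β = (112 − 44·(539/181))/7 = -492/181.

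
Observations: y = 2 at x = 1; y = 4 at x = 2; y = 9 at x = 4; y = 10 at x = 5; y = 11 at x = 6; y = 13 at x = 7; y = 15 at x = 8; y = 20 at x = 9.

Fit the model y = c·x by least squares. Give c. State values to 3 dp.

AᵀA·[c]ᵀ = Aᵀy reads: 276·c = 553.
(Σx·x = 276, Σx·y = 553.)
c = 553/276 = 2.00362.

c = 2.004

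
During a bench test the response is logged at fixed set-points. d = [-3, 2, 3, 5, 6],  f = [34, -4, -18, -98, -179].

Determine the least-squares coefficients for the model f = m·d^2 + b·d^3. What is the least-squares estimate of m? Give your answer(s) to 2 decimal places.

Compute the Gram sums: Σd^2·d^2 = 2099, Σd^2·d^3 = 10933, Σd^3·d^3 = 63803.
Right-hand side: Σd^2·f = -8766, Σd^3·f = -52350.
XᵀX·[m, b]ᵀ = Xᵀf becomes [[2099, 10933]; [10933, 63803]]·[m, b]ᵀ = [-8766, -52350]ᵀ.
det = 2099·63803 − 10933² = 14392008.
m = ((-8766)·63803 − 10933·(-52350))/14392008 = 1087121/1199334; b = (2099·(-52350) − 10933·(-8766))/14392008 = -1170331/1199334.

m = 0.91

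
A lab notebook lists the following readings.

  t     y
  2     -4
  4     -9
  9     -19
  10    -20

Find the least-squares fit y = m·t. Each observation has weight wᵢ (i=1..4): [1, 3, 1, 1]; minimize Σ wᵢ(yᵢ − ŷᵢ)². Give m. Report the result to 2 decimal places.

m = -2.09

Sums needed: Σwᵢ·t·t = 233.
And Σwᵢ·t·y = -487.
AᵀWA·[m]ᵀ = AᵀWy becomes [[233]]·[m]ᵀ = [-487]ᵀ.
Hence m = -487 / 233 ≈ -2.09013.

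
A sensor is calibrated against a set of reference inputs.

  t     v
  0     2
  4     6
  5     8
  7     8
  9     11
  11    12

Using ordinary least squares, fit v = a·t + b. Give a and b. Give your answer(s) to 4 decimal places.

a = 0.9079, b = 2.3860

Normal-equation sums: Σt·t = 292, Σt = 36, Σ1 = 6.
And Σt·v = 351, Σv = 47.
So AᵀA·[a, b]ᵀ = Aᵀv: [[292, 36]; [36, 6]]·[a, b]ᵀ = [351, 47]ᵀ.
Determinant 292·6 − 36² = 456.
a = (351·6 − 36·47)/456 = 69/76; b = (292·47 − 36·351)/456 = 136/57.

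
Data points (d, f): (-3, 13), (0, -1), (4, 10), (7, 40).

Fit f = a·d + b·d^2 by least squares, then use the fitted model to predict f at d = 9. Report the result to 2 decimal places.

f̂ = 69.29

MᵀM·[a, b]ᵀ = Mᵀf reads: 74·a + 380·b = 281;  380·a + 2738·b = 2237.
det = 74·2738 − 380² = 58212.
a = (281·2738 − 380·2237)/58212 = -1921/1386; b = (74·2237 − 380·281)/58212 = 1399/1386.
At d = 9: f̂ = (-1921/1386)·(9) + (1399/1386)·(81) = 485/7.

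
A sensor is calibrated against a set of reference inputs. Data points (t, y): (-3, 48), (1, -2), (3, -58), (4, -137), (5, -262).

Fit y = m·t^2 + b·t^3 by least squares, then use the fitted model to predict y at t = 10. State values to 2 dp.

ŷ = -2038.19

Forming MᵀM = [[1044, 4150]; [4150, 21180]] and Mᵀy = [-8834, -44382]ᵀ gives MᵀM·[m, b]ᵀ = Mᵀy.
Determinant 1044·21180 − 4150² = 4889420.
m = ((-8834)·21180 − 4150·(-44382))/4889420 = -145941/244471; b = (1044·(-44382) − 4150·(-8834))/4889420 = -2418427/1222355.
At t = 10: ŷ = (-145941/244471)·(100) + (-2418427/1222355)·(1000) = -498279500/244471.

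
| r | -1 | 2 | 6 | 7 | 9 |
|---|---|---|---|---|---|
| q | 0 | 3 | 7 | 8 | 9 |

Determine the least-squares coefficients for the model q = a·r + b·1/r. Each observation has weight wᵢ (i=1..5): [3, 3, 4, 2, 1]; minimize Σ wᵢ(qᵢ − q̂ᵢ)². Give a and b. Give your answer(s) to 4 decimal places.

a = 1.1452, b = -0.6223

Compute the Gram sums: Σwᵢ·r·r = 338, Σwᵢ·r·1/r = 13, Σwᵢ·1/r·1/r = 62143/15876.
Moment sums: Σwᵢ·r·q = 379, Σwᵢ·1/r·q = 523/42.
Eliminating b: (62143/15876)·(row 1) − 13·(row 2) gives (9160645/7938)·a = (62143/15876)·379 − 13·(523/42) = 20982175/15876, so a = 4196435/3664258.
Then b = ((523/42) − 13·(4196435/3664258))/(62143/15876) = -87696/140933.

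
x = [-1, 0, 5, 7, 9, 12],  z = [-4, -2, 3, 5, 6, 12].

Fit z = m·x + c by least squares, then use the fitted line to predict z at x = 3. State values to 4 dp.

ẑ = 0.7113

Sums needed: Σx·x = 300, Σx = 32, Σ1 = 6.
For Aᵀz: Σx·z = 252, Σz = 20.
Normal equations: [[300, 32]; [32, 6]]·[m, c]ᵀ = [252, 20]ᵀ.
det = 300·6 − 32² = 776.
m = (252·6 − 32·20)/776 = 109/97; c = (300·20 − 32·252)/776 = -258/97.
At x = 3: ẑ = (109/97)·(3) + (-258/97)·(1) = 69/97.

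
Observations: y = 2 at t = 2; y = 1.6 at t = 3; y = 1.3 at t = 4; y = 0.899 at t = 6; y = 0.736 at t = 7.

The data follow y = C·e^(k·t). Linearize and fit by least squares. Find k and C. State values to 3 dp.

With ln yᵢ as the transformed response and tᵢ as the regressor:
XᵀX = [[114.0000, 22.0000]; [22.0000, 5]], rhs = [1.0613, 1.0125]ᵀ  (here Σt = 22.0000, Σ(t)² = 114.0000, Σln y = 1.0125, Σt·ln y = 1.0613).
Solving (det = 86.0000): k = -0.19732, ln C = 1.07069, so C = exp(1.07069) = 2.91740.

k = -0.197, C = 2.917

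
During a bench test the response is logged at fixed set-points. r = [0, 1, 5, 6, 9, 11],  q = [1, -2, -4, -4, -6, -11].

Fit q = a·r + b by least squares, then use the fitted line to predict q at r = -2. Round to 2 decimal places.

q̂ = 2.14

Setting ∂/∂a … = 0 gives: 264·a + 32·b = -221;  32·a + 6·b = -26.
Δ = 264·6 − 32² = 560.
a = ((-221)·6 − 32·(-26))/560 = -247/280; b = (264·(-26) − 32·(-221))/560 = 13/35.
At r = -2: q̂ = (-247/280)·(-2) + (13/35)·(1) = 299/140.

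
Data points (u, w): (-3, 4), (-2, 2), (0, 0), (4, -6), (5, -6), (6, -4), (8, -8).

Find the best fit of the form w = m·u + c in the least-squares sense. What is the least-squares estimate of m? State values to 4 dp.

m = -1.0371

From the data, Σu·u = 154, Σu = 18, Σ1 = 7.
Right-hand side: Σu·w = -158, Σw = -18.
So MᵀM·[m, c]ᵀ = Mᵀw: [[154, 18]; [18, 7]]·[m, c]ᵀ = [-158, -18]ᵀ.
Eliminating c: 7·(row 1) − 18·(row 2) gives 754·m = 7·(-158) − 18·(-18) = -782, so m = -391/377.
Then c = ((-18) − 18·(-391/377))/7 = 36/377.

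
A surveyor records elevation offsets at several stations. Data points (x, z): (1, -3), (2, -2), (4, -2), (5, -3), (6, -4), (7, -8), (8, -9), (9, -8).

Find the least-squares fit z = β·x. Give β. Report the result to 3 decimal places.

β = -0.920

Compute the Gram sums: Σx·x = 276.
Right-hand side: Σx·z = -254.
MᵀM·[β]ᵀ = Mᵀz becomes [[276]]·[β]ᵀ = [-254]ᵀ.
β = (-254)/276 = -0.92029.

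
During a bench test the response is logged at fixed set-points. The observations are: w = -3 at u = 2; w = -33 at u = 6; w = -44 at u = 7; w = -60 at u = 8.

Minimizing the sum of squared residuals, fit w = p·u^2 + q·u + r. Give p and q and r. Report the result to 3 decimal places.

With design matrix X, XᵀX = [[7809, 1079, 153]; [1079, 153, 23]; [153, 23, 4]] and Xᵀw = [-7196, -992, -140]ᵀ.
Solving the 3×3 system (Gaussian elimination) gives p = -941/902, q = 907/902, r = -36/41.

p = -1.043, q = 1.006, r = -0.878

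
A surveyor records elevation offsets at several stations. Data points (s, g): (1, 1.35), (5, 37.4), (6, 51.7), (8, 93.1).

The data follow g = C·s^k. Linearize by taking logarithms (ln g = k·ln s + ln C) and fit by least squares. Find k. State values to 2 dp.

With ln gᵢ as the transformed response and ln sᵢ as the regressor:
AᵀA = [[10.1248, 5.4806]; [5.4806, 4]], rhs = [22.3257, 12.4009]ᵀ  (here Σln s = 5.4806, Σ(ln s)² = 10.1248, Σln g = 12.4009, Σln s·ln g = 22.3257).
Solving (det = 10.4617): k = 2.03962, ln C = 0.30563.

k = 2.04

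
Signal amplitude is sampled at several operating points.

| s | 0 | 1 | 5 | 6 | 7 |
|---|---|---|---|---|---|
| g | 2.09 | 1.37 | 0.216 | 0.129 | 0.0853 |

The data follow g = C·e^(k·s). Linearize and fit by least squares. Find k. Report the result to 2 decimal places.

k = -0.46

Taking logs, ln g = k·s + ln C, so regress ln g on s.
XᵀX = [[111.0000, 19.0000]; [19.0000, 5]], rhs = [-36.8663, -4.9900]ᵀ  (here Σs = 19.0000, Σ(s)² = 111.0000, Σln g = -4.9900, Σs·ln g = -36.8663).
Δ = 111.0000·5 − (19.0000)² = 194.0000; k = (-36.8663·5 − 19.0000·-4.9900)/194.0000 = -0.46145, ln C = (111.0000·-4.9900 − 19.0000·-36.8663)/194.0000 = 0.75550.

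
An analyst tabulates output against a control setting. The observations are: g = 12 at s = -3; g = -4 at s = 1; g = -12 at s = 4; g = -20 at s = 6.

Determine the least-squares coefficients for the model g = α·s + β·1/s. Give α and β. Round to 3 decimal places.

Forming MᵀM = [[62, 4]; [4, 173/144]] and Mᵀg = [-208, -43/3]ᵀ gives MᵀM·[α, β]ᵀ = Mᵀg.
det = 62·(173/144) − 4² = 4211/72.
α = ((-208)·(173/144) − 4·(-43/3))/(4211/72) = -13864/4211; β = (62·(-43/3) − 4·(-208))/(4211/72) = -4080/4211.

α = -3.292, β = -0.969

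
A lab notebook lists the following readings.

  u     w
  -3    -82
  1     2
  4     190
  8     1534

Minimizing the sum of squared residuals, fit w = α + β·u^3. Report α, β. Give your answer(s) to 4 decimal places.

α = -1.2837, β = 2.9984

Forming XᵀX = [[4, 550]; [550, 266970]] and Xᵀw = [1644, 799784]ᵀ gives XᵀX·[α, β]ᵀ = Xᵀw.
det = 4·266970 − 550² = 765380.
α = (1644·266970 − 550·799784)/765380 = -638/497; β = (4·799784 − 550·1644)/765380 = 81962/27335.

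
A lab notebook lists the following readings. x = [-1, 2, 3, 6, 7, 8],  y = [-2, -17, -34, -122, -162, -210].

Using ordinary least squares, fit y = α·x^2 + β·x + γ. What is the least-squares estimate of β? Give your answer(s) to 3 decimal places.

β = -2.008

Compute the Gram sums: Σx^2·x^2 = 7891, Σx^2·x = 1105, Σx^2 = 163, Σx·x = 163, Σx = 25, Σ1 = 6.
And Σx^2·y = -26146, Σx·y = -3680, Σy = -547.
Normal equations: [[7891, 1105, 163]; [1105, 163, 25]; [163, 25, 6]]·[α, β, γ]ᵀ = [-26146, -3680, -547]ᵀ.
Solving the 3×3 system (Gaussian elimination) gives α = -202385/67188, β = -134905/67188, γ = -493/509.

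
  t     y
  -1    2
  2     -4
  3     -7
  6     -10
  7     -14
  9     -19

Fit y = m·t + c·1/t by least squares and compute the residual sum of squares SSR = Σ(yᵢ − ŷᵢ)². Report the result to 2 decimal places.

SSR = 5.99

The normal equations are: 180·m + 6·c = -360;  6·m + (11285/7938)·c = -109/9.
Eliminating c: (11285/7938)·(row 1) − 6·(row 2) gives (96974/441)·m = (11285/7938)·(-360) − 6·(-109/9) = -193654/441, so m = -96827/48487.
Then c = ((-109/9) − 6·(-96827/48487))/(11285/7938) = -4410/48487.
Residuals: -4263/48487, 1911/48487, -47458/48487, 96827/48487, -399/48487, -49320/48487; SSR = 290432/48487.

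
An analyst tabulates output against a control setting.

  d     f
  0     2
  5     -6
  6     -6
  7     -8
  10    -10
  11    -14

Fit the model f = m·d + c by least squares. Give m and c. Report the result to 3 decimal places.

Sums needed: Σd·d = 331, Σd = 39, Σ1 = 6.
Right-hand side: Σd·f = -376, Σf = -42.
Determinant 331·6 − 39² = 465.
m = ((-376)·6 − 39·(-42))/465 = -206/155; c = (331·(-42) − 39·(-376))/465 = 254/155.

m = -1.329, c = 1.639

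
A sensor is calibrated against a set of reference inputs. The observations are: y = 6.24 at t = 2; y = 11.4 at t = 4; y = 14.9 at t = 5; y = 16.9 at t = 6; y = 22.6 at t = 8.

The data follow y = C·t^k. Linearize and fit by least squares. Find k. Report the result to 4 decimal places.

Linearized form: ln y = k·ln t + ln C. From the 5 transformed points,
Σln t = 7.5601, Σ(ln t)² = 12.5270, Σln y = 12.9112, Σln t·ln y = 20.5400.
Equations: 12.5270·k + 7.5601·ln C = 20.5400;  7.5601·k + 5·ln C = 12.9112.
Slope k = (n·Σln t·ln y − Σln t·Σln y)/(n·Σ(ln t)² − (Σln t)²) = (5·20.5400 − 7.5601·12.9112)/5.4804 = 0.92878; ln C = (Σln y − k·Σln t)/n = 1.17792.

k = 0.9288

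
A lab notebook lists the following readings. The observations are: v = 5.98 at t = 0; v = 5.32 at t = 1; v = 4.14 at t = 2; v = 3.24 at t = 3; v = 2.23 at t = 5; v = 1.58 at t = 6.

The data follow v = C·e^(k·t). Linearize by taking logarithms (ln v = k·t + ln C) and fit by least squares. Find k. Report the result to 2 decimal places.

Let Y = ln v. Fitting Y = k·t + ln C by least squares:
Σt = 17.0000, Σ(t)² = 75.0000, Σln v = 7.3156, Σt·ln v = 14.7941.
Equations: 75.0000·k + 17.0000·ln C = 14.7941;  17.0000·k + 6·ln C = 7.3156.
Δ = 75.0000·6 − (17.0000)² = 161.0000; k = (14.7941·6 − 17.0000·7.3156)/161.0000 = -0.22112, ln C = (75.0000·7.3156 − 17.0000·14.7941)/161.0000 = 1.84577.

k = -0.22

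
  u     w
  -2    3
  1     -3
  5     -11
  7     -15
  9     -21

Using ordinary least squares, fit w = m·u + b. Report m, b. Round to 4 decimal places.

m = -2.1250, b = -0.9000

Normal-equation sums: Σu·u = 160, Σu = 20, Σ1 = 5.
Right-hand side: Σu·w = -358, Σw = -47.
det = 160·5 − 20² = 400.
m = ((-358)·5 − 20·(-47))/400 = -17/8; b = (160·(-47) − 20·(-358))/400 = -9/10.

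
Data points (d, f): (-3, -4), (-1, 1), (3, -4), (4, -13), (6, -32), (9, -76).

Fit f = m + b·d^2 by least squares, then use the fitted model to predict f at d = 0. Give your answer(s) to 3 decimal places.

Setting ∂/∂m … = 0 gives: 6·m + 152·b = -128;  152·m + 8276·b = -7587.
Determinant 6·8276 − 152² = 26552.
m = ((-128)·8276 − 152·(-7587))/26552 = 11737/3319; b = (6·(-7587) − 152·(-128))/26552 = -13033/13276.
At d = 0: f̂ = (11737/3319)·(1) + (-13033/13276)·(0) = 11737/3319.

f̂ = 3.536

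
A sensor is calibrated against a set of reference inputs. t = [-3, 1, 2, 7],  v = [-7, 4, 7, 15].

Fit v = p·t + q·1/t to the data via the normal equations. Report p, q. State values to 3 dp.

Sums needed: Σt·t = 63, Σt·1/t = 4, Σ1/t·1/t = 2437/1764.
For Mᵀv: Σt·v = 144, Σ1/t·v = 503/42.
det = 63·(2437/1764) − 4² = 1989/28.
p = (144·(2437/1764) − 4·(503/42))/(1989/28) = 5224/2457; q = (63·(503/42) − 4·144)/(1989/28) = 98/39.

p = 2.126, q = 2.513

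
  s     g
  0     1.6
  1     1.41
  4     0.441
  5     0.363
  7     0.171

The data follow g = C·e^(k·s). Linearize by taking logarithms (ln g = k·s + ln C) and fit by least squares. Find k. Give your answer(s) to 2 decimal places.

With ln gᵢ as the transformed response and sᵢ as the regressor:
AᵀA = [[91.0000, 17.0000]; [17.0000, 5]], rhs = [-20.3607, -2.7846]ᵀ  (here Σs = 17.0000, Σ(s)² = 91.0000, Σln g = -2.7846, Σs·ln g = -20.3607).
Solving (det = 166.0000): k = -0.32811, ln C = 0.55865.

k = -0.33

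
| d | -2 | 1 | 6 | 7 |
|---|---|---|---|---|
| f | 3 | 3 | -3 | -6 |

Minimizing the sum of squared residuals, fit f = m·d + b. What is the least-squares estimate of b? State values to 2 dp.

Normal-equation sums: Σd·d = 90, Σd = 12, Σ1 = 4.
Right-hand side: Σd·f = -63, Σf = -3.
Determinant 90·4 − 12² = 216.
m = ((-63)·4 − 12·(-3))/216 = -1; b = (90·(-3) − 12·(-63))/216 = 9/4.

b = 2.25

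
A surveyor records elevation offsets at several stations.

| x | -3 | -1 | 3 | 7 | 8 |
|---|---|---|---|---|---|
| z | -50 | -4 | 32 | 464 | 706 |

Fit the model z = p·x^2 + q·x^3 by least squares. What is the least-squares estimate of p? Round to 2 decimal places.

p = -1.08

Setting ∂/∂p … = 0 gives: 6660·p + 49574·q = 67754;  49574·p + 381252·q = 522842.
(Σx^2·x^2 = 6660, Σx^2·x^3 = 49574, Σx^3·x^3 = 381252, Σx^2·z = 67754, Σx^3·z = 522842.)
Determinant 6660·381252 − 49574² = 81556844.
p = (67754·381252 − 49574·522842)/81556844 = -22005325/20389211; q = (6660·522842 − 49574·67754)/81556844 = 30822731/20389211.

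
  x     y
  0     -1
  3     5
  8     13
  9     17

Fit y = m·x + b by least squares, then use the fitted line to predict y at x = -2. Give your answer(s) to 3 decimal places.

Forming AᵀA = [[154, 20]; [20, 4]] and Aᵀy = [272, 34]ᵀ gives AᵀA·[m, b]ᵀ = Aᵀy.
Eliminating b: 4·(row 1) − 20·(row 2) gives 216·m = 4·272 − 20·34 = 408, so m = 17/9.
Then b = (34 − 20·(17/9))/4 = -17/18.
At x = -2: ŷ = (17/9)·(-2) + (-17/18)·(1) = -85/18.

ŷ = -4.722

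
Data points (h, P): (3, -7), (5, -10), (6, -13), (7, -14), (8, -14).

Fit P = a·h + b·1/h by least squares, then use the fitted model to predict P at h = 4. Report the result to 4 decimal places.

P̂ = -8.6399

Compute the Gram sums: Σh·h = 183, Σh·1/h = 5, Σ1/h·1/h = 151649/705600.
Moment sums: Σh·P = -359, Σ1/h·P = -41/4.
XᵀX·[a, b]ᵀ = XᵀP becomes [[183, 5]; [5, 151649/705600]]·[a, b]ᵀ = [-359, -41/4]ᵀ.
Determinant 183·(151649/705600) − 5² = 3370589/235200.
a = ((-359)·(151649/705600) − 5·(-41/4))/(3370589/235200) = -18279991/10111767; b = (183·(-41/4) − 5·(-359))/(3370589/235200) = -18992400/3370589.
At h = 4: P̂ = (-18279991/10111767)·(4) + (-18992400/3370589)·(1/4) = -87364264/10111767.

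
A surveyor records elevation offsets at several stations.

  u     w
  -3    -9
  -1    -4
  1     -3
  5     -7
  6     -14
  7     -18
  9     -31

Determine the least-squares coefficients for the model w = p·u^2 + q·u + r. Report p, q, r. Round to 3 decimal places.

Setting ∂/∂p … = 0 gives: 10966·p + 1386·q + 202·r = -4160;  1386·p + 202·q + 24·r = -496;  202·p + 24·q + 7·r = -86.
(Σu^2·u^2 = 10966, Σu^2·u = 1386, Σu^2 = 202, Σu·u = 202, Σu = 24, Σ1 = 7, Σu^2·w = -4160, Σu·w = -496, Σw = -86.)
Inverting the 3×3 Gram matrix, [p, q, r]ᵀ = [-1629/3556, 3461/3556, -4273/1778]ᵀ.

p = -0.458, q = 0.973, r = -2.403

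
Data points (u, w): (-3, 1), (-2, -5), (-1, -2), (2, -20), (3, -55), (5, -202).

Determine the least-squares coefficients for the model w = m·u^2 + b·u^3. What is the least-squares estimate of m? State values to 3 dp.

From the data, Σu^2·u^2 = 820, Σu^2·u^3 = 3124, Σu^3·u^3 = 17212.
For Mᵀw: Σu^2·w = -5638, Σu^3·w = -26880.
So MᵀM·[m, b]ᵀ = Mᵀw: [[820, 3124]; [3124, 17212]]·[m, b]ᵀ = [-5638, -26880]ᵀ.
Eliminating b: 17212·(row 1) − 3124·(row 2) gives 4354464·m = 17212·(-5638) − 3124·(-26880) = -13068136, so m = -1633517/544308.
Then b = ((-26880) − 3124·(-1633517/544308))/17212 = -553561/544308.

m = -3.001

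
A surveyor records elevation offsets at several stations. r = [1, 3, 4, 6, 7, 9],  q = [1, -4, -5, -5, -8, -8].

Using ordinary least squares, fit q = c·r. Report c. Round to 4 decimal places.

c = -0.9844

The normal system MᵀM·[c]ᵀ = Mᵀq is [[192]]·[c]ᵀ = [-189]ᵀ.
c = (-189)/192 = -0.984375.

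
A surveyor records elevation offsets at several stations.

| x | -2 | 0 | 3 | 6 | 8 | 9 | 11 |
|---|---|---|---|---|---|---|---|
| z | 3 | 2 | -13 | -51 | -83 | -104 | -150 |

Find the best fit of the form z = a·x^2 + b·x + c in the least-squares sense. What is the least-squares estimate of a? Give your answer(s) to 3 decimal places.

The normal system AᵀA·[a, b, c]ᵀ = Aᵀz is [[26691, 2807, 315]; [2807, 315, 35]; [315, 35, 7]]·[a, b, c]ᵀ = [-33827, -3601, -396]ᵀ.
Inverting the 3×3 Gram matrix, [a, b, c]ᵀ = [-8711/8372, -2897/1196, 9887/4186]ᵀ.

a = -1.040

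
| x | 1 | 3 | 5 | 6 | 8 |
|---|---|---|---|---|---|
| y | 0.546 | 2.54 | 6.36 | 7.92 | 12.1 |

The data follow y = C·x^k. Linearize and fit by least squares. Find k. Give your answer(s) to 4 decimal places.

k = 1.5052

Taking logs, ln y = k·ln x + ln C, so regress ln y on ln x.
XᵀX = [[11.3317, 6.5793]; [6.5793, 5]], rhs = [12.8939, 6.7397]ᵀ  (here Σln x = 6.5793, Σ(ln x)² = 11.3317, Σln y = 6.7397, Σln x·ln y = 12.8939).
Slope k = (n·Σln x·ln y − Σln x·Σln y)/(n·Σ(ln x)² − (Σln x)²) = (5·12.8939 − 6.5793·6.7397)/13.3720 = 1.50521; ln C = (Σln y − k·Σln x)/n = -0.63270.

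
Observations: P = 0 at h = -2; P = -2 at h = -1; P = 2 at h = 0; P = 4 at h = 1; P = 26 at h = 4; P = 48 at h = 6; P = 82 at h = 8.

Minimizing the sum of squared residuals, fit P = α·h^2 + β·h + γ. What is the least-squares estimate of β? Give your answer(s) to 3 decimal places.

With design matrix M, MᵀM = [[5666, 784, 122]; [784, 122, 16]; [122, 16, 7]] and MᵀP = [7394, 1054, 160]ᵀ.
Solving the 3×3 system (Gaussian elimination) gives α = 2053/2119, β = 4933/2119, γ = 106/163.

β = 2.328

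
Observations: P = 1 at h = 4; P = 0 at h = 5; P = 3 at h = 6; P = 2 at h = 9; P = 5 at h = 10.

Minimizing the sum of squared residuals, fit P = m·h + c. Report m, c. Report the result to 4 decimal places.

From the data, Σh·h = 258, Σh = 34, Σ1 = 5.
Right-hand side: Σh·P = 90, ΣP = 11.
AᵀA·[m, c]ᵀ = AᵀP becomes [[258, 34]; [34, 5]]·[m, c]ᵀ = [90, 11]ᵀ.
Determinant 258·5 − 34² = 134.
m = (90·5 − 34·11)/134 = 38/67; c = (258·11 − 34·90)/134 = -111/67.

m = 0.5672, c = -1.6567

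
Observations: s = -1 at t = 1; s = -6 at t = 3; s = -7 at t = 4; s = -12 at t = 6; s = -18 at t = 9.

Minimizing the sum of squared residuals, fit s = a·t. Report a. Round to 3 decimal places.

Sums needed: Σt·t = 143.
Right-hand side: Σt·s = -281.
Normal equations: [[143]]·[a]ᵀ = [-281]ᵀ.
a = (-281)/143 = -1.96503.

a = -1.965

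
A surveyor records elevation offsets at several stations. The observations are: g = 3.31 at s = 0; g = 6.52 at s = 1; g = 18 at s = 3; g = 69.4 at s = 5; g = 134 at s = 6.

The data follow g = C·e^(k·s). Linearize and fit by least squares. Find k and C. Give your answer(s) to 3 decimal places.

k = 0.609, C = 3.297

With ln gᵢ as the transformed response and sᵢ as the regressor:
Σs = 15.0000, Σ(s)² = 71.0000, Σln g = 15.0999, Σs·ln g = 61.1325.
Equations: 71.0000·k + 15.0000·ln C = 61.1325;  15.0000·k + 5·ln C = 15.0999.
Slope k = (n·Σs·ln g − Σs·Σln g)/(n·Σ(s)² − (Σs)²) = (5·61.1325 − 15.0000·15.0999)/130.0000 = 0.60895; ln C = (Σln g − k·Σs)/n = 1.19313, so C = exp(1.19313) = 3.29740.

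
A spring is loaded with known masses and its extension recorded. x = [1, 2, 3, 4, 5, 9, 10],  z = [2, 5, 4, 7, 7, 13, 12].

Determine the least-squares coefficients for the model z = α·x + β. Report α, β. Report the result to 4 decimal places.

Compute the Gram sums: Σx·x = 236, Σx = 34, Σ1 = 7.
Right-hand side: Σx·z = 324, Σz = 50.
Normal equations: [[236, 34]; [34, 7]]·[α, β]ᵀ = [324, 50]ᵀ.
Determinant 236·7 − 34² = 496.
α = (324·7 − 34·50)/496 = 71/62; β = (236·50 − 34·324)/496 = 49/31.

α = 1.1452, β = 1.5806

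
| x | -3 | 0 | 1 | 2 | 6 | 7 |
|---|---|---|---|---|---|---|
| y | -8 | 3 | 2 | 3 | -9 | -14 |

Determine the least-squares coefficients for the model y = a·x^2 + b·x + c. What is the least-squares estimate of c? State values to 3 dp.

AᵀA·[a, b, c]ᵀ = Aᵀy reads: 3795·a + 541·b + 99·c = -1068;  541·a + 99·b + 13·c = -120;  99·a + 13·b + 6·c = -23.
(Σx^2·x^2 = 3795, Σx^2·x = 541, Σx^2 = 99, Σx·x = 99, Σx = 13, Σ1 = 6, Σx^2·y = -1068, Σx·y = -120, Σy = -23.)
Solving the 3×3 system (Gaussian elimination) gives a = -38789/69756, b = 36565/23252, c = 33737/17439.

c = 1.935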